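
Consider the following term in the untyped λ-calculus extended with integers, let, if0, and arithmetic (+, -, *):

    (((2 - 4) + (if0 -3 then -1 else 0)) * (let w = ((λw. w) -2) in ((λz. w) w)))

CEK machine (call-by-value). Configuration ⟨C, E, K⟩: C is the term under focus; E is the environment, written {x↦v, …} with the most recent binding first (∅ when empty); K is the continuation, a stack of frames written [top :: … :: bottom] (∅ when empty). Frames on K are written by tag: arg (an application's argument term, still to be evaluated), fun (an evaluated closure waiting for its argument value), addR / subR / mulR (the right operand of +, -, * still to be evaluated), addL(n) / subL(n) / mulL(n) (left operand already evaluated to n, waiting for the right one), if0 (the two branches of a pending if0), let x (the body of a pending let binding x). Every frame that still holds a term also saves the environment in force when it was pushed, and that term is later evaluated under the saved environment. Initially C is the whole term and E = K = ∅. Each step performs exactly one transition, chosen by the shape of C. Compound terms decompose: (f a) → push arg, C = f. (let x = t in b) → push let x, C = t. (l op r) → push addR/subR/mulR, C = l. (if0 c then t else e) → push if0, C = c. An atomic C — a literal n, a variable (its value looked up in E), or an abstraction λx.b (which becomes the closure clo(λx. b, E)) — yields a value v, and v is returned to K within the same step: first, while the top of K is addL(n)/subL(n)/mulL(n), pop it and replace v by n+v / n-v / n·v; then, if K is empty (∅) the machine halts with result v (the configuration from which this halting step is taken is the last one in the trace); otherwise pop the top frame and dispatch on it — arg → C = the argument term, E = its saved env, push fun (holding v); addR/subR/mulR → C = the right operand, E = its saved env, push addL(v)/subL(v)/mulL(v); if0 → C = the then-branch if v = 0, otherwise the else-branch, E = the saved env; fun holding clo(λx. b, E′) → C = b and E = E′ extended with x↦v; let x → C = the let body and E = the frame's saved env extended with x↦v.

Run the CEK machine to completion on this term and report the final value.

Answer: 4

Machine steps:
t=0: ⟨C=(((2 - 4) + (if0 -3 then -1 else 0)) * (let w = ((λw. w) -2) in ((λz. w) w))); E=∅; K=∅⟩
t=1: ⟨C=((2 - 4) + (if0 -3 then -1 else 0)); E=∅; K=[mulR]⟩
t=2: ⟨C=(2 - 4); E=∅; K=[addR :: mulR]⟩
t=3: ⟨C=2; E=∅; K=[subR :: addR :: mulR]⟩
t=4: ⟨C=4; E=∅; K=[subL(2) :: addR :: mulR]⟩
t=5: ⟨C=(if0 -3 then -1 else 0); E=∅; K=[addL(-2) :: mulR]⟩
t=6: ⟨C=-3; E=∅; K=[if0 :: addL(-2) :: mulR]⟩
t=7: ⟨C=0; E=∅; K=[addL(-2) :: mulR]⟩
t=8: ⟨C=(let w = ((λw. w) -2) in ((λz. w) w)); E=∅; K=[mulL(-2)]⟩
t=9: ⟨C=((λw. w) -2); E=∅; K=[let w :: mulL(-2)]⟩
t=10: ⟨C=(λw. w); E=∅; K=[arg :: let w :: mulL(-2)]⟩
t=11: ⟨C=-2; E=∅; K=[fun :: let w :: mulL(-2)]⟩
t=12: ⟨C=w; E={w↦-2}; K=[let w :: mulL(-2)]⟩
t=13: ⟨C=((λz. w) w); E={w↦-2}; K=[mulL(-2)]⟩
t=14: ⟨C=(λz. w); E={w↦-2}; K=[arg :: mulL(-2)]⟩
t=15: ⟨C=w; E={w↦-2}; K=[fun :: mulL(-2)]⟩
t=16: ⟨C=w; E={z↦-2, w↦-2}; K=[mulL(-2)]⟩
→ final value 4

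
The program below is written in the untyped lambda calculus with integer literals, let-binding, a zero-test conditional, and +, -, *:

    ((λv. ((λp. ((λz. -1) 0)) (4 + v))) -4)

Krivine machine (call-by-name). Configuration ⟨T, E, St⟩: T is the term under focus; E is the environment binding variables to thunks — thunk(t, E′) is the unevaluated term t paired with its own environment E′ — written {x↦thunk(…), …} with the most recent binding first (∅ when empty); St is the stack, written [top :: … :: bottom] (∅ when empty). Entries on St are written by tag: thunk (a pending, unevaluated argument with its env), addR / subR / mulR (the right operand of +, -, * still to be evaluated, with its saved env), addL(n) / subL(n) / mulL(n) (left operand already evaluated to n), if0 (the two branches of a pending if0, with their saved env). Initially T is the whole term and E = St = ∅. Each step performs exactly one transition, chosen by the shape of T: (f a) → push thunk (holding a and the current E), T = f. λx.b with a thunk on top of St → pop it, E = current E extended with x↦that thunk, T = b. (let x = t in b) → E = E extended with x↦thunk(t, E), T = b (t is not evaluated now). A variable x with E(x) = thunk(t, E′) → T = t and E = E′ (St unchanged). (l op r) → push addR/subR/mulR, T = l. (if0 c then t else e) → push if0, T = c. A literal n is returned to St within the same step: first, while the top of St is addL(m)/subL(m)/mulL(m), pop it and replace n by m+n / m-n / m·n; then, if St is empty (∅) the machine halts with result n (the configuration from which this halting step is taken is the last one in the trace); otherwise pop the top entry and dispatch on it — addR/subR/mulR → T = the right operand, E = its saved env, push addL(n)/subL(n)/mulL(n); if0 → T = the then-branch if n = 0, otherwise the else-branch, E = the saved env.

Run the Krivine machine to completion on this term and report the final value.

Answer: -1

Machine steps:
t=0: ⟨T=((λv. ((λp. ((λz. -1) 0)) (4 + v))) -4); E=∅; St=∅⟩
t=1: ⟨T=(λv. ((λp. ((λz. -1) 0)) (4 + v))); E=∅; St=[thunk]⟩
t=2: ⟨T=((λp. ((λz. -1) 0)) (4 + v)); E={v↦thunk(-4, ∅)}; St=∅⟩
t=3: ⟨T=(λp. ((λz. -1) 0)); E={v↦thunk(-4, ∅)}; St=[thunk]⟩
t=4: ⟨T=((λz. -1) 0); E={p↦thunk((4 + v), {v↦thunk(-4, ∅)}), v↦thunk(-4, ∅)}; St=∅⟩
t=5: ⟨T=(λz. -1); E={p↦thunk((4 + v), {v↦thunk(-4, ∅)}), v↦thunk(-4, ∅)}; St=[thunk]⟩
t=6: ⟨T=-1; E={z↦thunk(0, {p↦thunk((4 + v), {v↦thunk(-4, ∅)}), v↦thunk(-4, ∅)}), p↦thunk((4 + v), {v↦thunk(-4, ∅)}), v↦thunk(-4, ∅)}; St=∅⟩
→ final value -1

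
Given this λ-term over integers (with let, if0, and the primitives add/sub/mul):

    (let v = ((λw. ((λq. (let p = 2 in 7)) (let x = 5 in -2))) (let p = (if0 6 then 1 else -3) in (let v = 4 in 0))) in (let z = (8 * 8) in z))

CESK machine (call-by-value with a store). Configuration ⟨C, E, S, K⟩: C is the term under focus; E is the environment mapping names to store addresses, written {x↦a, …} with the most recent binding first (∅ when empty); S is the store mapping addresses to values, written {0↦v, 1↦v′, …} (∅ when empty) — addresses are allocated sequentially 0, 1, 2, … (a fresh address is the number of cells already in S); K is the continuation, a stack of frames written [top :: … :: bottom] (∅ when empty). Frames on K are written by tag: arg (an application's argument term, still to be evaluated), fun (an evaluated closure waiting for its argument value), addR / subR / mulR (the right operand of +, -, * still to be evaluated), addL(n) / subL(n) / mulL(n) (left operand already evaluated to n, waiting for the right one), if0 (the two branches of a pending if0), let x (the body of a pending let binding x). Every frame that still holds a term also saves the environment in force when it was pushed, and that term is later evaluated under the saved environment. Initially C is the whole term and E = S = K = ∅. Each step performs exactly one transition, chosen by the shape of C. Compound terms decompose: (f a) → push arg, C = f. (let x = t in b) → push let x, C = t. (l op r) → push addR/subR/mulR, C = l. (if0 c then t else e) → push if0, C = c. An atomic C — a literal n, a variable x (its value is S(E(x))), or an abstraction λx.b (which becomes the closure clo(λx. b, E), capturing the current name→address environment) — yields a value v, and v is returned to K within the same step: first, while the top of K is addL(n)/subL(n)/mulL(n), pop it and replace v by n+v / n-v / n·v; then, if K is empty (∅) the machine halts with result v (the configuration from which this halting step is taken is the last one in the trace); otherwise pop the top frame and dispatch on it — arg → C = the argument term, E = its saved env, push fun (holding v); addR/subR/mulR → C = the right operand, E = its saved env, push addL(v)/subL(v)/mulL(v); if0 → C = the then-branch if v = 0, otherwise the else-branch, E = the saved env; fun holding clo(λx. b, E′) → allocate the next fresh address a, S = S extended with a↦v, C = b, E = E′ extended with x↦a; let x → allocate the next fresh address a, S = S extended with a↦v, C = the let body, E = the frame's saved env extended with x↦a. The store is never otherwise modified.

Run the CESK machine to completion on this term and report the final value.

t=0: <C=(let v = ((λw. ((λq. (let p = 2 in 7)) (let x = 5 in -2))) (let p = (if0 6 then 1 else -3) in (let v = 4 in 0))) in (let z = (8 * 8) in z)), E=∅, S=∅, K=∅>
t=1: <C=((λw. ((λq. (let p = 2 in 7)) (let x = 5 in -2))) (let p = (if0 6 then 1 else -3) in (let v = 4 in 0))), E=∅, S=∅, K=[let v]>
t=2: <C=(λw. ((λq. (let p = 2 in 7)) (let x = 5 in -2))), E=∅, S=∅, K=[arg :: let v]>
t=3: <C=(let p = (if0 6 then 1 else -3) in (let v = 4 in 0)), E=∅, S=∅, K=[fun :: let v]>
t=4: <C=(if0 6 then 1 else -3), E=∅, S=∅, K=[let p :: fun :: let v]>
t=5: <C=6, E=∅, S=∅, K=[if0 :: let p :: fun :: let v]>
t=6: <C=-3, E=∅, S=∅, K=[let p :: fun :: let v]>
t=7: <C=(let v = 4 in 0), E={p↦0}, S={0↦-3}, K=[fun :: let v]>
t=8: <C=4, E={p↦0}, S={0↦-3}, K=[let v :: fun :: let v]>
t=9: <C=0, E={v↦1, p↦0}, S={0↦-3, 1↦4}, K=[fun :: let v]>
t=10: <C=((λq. (let p = 2 in 7)) (let x = 5 in -2)), E={w↦2}, S={0↦-3, 1↦4, 2↦0}, K=[let v]>
t=11: <C=(λq. (let p = 2 in 7)), E={w↦2}, S={0↦-3, 1↦4, 2↦0}, K=[arg :: let v]>
t=12: <C=(let x = 5 in -2), E={w↦2}, S={0↦-3, 1↦4, 2↦0}, K=[fun :: let v]>
t=13: <C=5, E={w↦2}, S={0↦-3, 1↦4, 2↦0}, K=[let x :: fun :: let v]>
t=14: <C=-2, E={x↦3, w↦2}, S={0↦-3, 1↦4, 2↦0, 3↦5}, K=[fun :: let v]>
t=15: <C=(let p = 2 in 7), E={q↦4, w↦2}, S={0↦-3, 1↦4, 2↦0, 3↦5, 4↦-2}, K=[let v]>
t=16: <C=2, E={q↦4, w↦2}, S={0↦-3, 1↦4, 2↦0, 3↦5, 4↦-2}, K=[let p :: let v]>
t=17: <C=7, E={p↦5, q↦4, w↦2}, S={0↦-3, 1↦4, 2↦0, 3↦5, 4↦-2, 5↦2}, K=[let v]>
t=18: <C=(let z = (8 * 8) in z), E={v↦6}, S={0↦-3, 1↦4, 2↦0, 3↦5, 4↦-2, 5↦2, 6↦7}, K=∅>
t=19: <C=(8 * 8), E={v↦6}, S={0↦-3, 1↦4, 2↦0, 3↦5, 4↦-2, 5↦2, 6↦7}, K=[let z]>
t=20: <C=8, E={v↦6}, S={0↦-3, 1↦4, 2↦0, 3↦5, 4↦-2, 5↦2, 6↦7}, K=[mulR :: let z]>
t=21: <C=8, E={v↦6}, S={0↦-3, 1↦4, 2↦0, 3↦5, 4↦-2, 5↦2, 6↦7}, K=[mulL(8) :: let z]>
t=22: <C=z, E={z↦7, v↦6}, S={0↦-3, 1↦4, 2↦0, 3↦5, 4↦-2, 5↦2, 6↦7, 7↦64}, K=∅>
→ final value 64

Answer: 64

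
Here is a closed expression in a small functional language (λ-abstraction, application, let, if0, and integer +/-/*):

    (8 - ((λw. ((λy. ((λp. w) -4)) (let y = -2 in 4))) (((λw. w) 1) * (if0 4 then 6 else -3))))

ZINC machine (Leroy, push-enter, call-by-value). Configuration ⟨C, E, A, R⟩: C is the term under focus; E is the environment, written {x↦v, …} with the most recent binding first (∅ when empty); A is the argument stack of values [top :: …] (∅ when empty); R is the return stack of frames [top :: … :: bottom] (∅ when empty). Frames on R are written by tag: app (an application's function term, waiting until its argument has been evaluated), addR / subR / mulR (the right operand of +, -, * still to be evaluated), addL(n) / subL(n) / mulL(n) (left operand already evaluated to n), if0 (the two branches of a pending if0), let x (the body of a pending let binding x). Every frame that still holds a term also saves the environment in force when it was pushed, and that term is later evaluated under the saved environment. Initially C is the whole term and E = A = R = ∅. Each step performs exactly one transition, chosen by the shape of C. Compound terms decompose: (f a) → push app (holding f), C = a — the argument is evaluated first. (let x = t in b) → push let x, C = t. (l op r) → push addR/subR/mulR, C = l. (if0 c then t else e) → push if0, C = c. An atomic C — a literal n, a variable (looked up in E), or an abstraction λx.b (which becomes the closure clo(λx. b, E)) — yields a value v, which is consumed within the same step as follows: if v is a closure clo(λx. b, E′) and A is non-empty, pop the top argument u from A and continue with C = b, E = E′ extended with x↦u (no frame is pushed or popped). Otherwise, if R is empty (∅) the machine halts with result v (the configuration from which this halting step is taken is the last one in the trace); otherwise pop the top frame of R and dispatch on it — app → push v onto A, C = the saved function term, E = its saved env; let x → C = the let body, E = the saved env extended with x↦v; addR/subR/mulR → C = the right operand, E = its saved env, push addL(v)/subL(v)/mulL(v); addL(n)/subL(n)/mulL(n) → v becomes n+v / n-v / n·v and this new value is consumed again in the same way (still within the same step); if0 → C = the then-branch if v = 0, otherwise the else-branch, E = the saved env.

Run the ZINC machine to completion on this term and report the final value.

t=0: [C=(8 - ((λw. ((λy. ((λp. w) -4)) (let y = -2 in 4))) (((λw. w) 1) * (if0 4 then 6 else -3)))) | E=∅ | A=∅ | R=∅]
t=1: [C=8 | E=∅ | A=∅ | R=[subR]]
t=2: [C=((λw. ((λy. ((λp. w) -4)) (let y = -2 in 4))) (((λw. w) 1) * (if0 4 then 6 else -3))) | E=∅ | A=∅ | R=[subL(8)]]
t=3: [C=(((λw. w) 1) * (if0 4 then 6 else -3)) | E=∅ | A=∅ | R=[app :: subL(8)]]
t=4: [C=((λw. w) 1) | E=∅ | A=∅ | R=[mulR :: app :: subL(8)]]
t=5: [C=1 | E=∅ | A=∅ | R=[app :: mulR :: app :: subL(8)]]
t=6: [C=(λw. w) | E=∅ | A=[1] | R=[mulR :: app :: subL(8)]]
t=7: [C=w | E={w↦1} | A=∅ | R=[mulR :: app :: subL(8)]]
t=8: [C=(if0 4 then 6 else -3) | E=∅ | A=∅ | R=[mulL(1) :: app :: subL(8)]]
t=9: [C=4 | E=∅ | A=∅ | R=[if0 :: mulL(1) :: app :: subL(8)]]
t=10: [C=-3 | E=∅ | A=∅ | R=[mulL(1) :: app :: subL(8)]]
t=11: [C=(λw. ((λy. ((λp. w) -4)) (let y = -2 in 4))) | E=∅ | A=[-3] | R=[subL(8)]]
t=12: [C=((λy. ((λp. w) -4)) (let y = -2 in 4)) | E={w↦-3} | A=∅ | R=[subL(8)]]
t=13: [C=(let y = -2 in 4) | E={w↦-3} | A=∅ | R=[app :: subL(8)]]
t=14: [C=-2 | E={w↦-3} | A=∅ | R=[let y :: app :: subL(8)]]
t=15: [C=4 | E={y↦-2, w↦-3} | A=∅ | R=[app :: subL(8)]]
t=16: [C=(λy. ((λp. w) -4)) | E={w↦-3} | A=[4] | R=[subL(8)]]
t=17: [C=((λp. w) -4) | E={y↦4, w↦-3} | A=∅ | R=[subL(8)]]
t=18: [C=-4 | E={y↦4, w↦-3} | A=∅ | R=[app :: subL(8)]]
t=19: [C=(λp. w) | E={y↦4, w↦-3} | A=[-4] | R=[subL(8)]]
t=20: [C=w | E={p↦-4, y↦4, w↦-3} | A=∅ | R=[subL(8)]]
→ final value 11

Answer: 11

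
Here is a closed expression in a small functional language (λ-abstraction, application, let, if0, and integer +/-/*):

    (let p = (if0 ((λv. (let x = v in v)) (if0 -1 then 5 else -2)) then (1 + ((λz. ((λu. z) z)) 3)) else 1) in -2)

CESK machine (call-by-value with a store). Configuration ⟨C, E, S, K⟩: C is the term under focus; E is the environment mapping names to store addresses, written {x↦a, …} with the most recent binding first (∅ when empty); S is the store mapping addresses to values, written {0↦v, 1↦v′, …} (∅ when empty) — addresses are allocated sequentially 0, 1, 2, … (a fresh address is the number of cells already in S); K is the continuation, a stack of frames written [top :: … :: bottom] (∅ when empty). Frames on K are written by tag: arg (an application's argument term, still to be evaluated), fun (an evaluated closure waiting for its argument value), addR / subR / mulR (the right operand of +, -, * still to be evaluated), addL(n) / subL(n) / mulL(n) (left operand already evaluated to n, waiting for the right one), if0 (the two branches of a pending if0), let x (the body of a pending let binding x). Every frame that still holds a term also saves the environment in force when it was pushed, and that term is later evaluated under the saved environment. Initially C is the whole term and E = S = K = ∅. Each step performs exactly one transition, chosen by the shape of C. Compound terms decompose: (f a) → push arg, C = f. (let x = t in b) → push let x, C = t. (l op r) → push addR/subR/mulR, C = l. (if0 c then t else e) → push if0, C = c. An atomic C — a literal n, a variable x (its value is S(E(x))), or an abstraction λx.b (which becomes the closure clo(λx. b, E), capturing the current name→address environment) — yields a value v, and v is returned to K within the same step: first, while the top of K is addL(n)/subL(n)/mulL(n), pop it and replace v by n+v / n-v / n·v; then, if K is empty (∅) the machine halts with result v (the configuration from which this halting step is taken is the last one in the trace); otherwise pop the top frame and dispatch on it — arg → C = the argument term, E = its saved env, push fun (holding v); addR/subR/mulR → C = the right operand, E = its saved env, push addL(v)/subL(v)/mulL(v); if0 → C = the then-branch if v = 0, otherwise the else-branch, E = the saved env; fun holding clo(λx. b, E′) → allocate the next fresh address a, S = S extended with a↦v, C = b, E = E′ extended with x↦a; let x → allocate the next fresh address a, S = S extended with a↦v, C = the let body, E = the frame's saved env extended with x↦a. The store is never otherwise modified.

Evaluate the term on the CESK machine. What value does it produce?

t=0: <C=(let p = (if0 ((λv. (let x = v in v)) (if0 -1 then 5 else -2)) then (1 + ((λz. ((λu. z) z)) 3)) else 1) in -2), E=∅, S=∅, K=∅>
t=1: <C=(if0 ((λv. (let x = v in v)) (if0 -1 then 5 else -2)) then (1 + ((λz. ((λu. z) z)) 3)) else 1), E=∅, S=∅, K=[let p]>
t=2: <C=((λv. (let x = v in v)) (if0 -1 then 5 else -2)), E=∅, S=∅, K=[if0 :: let p]>
t=3: <C=(λv. (let x = v in v)), E=∅, S=∅, K=[arg :: if0 :: let p]>
t=4: <C=(if0 -1 then 5 else -2), E=∅, S=∅, K=[fun :: if0 :: let p]>
t=5: <C=-1, E=∅, S=∅, K=[if0 :: fun :: if0 :: let p]>
t=6: <C=-2, E=∅, S=∅, K=[fun :: if0 :: let p]>
t=7: <C=(let x = v in v), E={v↦0}, S={0↦-2}, K=[if0 :: let p]>
t=8: <C=v, E={v↦0}, S={0↦-2}, K=[let x :: if0 :: let p]>
t=9: <C=v, E={x↦1, v↦0}, S={0↦-2, 1↦-2}, K=[if0 :: let p]>
t=10: <C=1, E=∅, S={0↦-2, 1↦-2}, K=[let p]>
t=11: <C=-2, E={p↦2}, S={0↦-2, 1↦-2, 2↦1}, K=∅>
→ final value -2

Answer: -2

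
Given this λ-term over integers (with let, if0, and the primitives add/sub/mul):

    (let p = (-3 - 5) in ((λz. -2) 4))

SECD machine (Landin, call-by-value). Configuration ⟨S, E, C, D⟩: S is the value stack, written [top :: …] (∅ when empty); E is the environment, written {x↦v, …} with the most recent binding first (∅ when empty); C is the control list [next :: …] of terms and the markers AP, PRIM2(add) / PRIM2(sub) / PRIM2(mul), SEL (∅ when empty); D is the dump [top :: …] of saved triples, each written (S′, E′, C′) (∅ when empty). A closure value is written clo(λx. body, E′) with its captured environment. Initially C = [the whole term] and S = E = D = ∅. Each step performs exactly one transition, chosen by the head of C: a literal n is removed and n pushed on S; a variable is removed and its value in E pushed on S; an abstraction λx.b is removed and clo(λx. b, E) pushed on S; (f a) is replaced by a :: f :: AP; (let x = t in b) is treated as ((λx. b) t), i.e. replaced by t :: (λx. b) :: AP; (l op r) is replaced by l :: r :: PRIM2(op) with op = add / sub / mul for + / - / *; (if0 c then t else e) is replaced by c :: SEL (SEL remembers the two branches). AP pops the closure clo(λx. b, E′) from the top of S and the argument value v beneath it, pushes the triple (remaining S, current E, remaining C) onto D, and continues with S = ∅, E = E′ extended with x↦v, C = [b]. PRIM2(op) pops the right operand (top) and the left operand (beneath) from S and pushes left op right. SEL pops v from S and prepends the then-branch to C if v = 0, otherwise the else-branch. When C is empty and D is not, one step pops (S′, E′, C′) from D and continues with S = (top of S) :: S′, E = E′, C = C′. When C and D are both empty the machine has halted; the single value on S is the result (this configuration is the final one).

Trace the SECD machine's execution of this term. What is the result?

Answer: -2

Derivation:
[0] [S=∅ | E=∅ | C=[(let p = (-3 - 5) in ((λz. -2) 4))] | D=∅]
[1] [S=∅ | E=∅ | C=[(-3 - 5) :: (λp. ((λz. -2) 4)) :: AP] | D=∅]
[2] [S=∅ | E=∅ | C=[-3 :: 5 :: PRIM2(sub) :: (λp. ((λz. -2) 4)) :: AP] | D=∅]
[3] [S=[-3] | E=∅ | C=[5 :: PRIM2(sub) :: (λp. ((λz. -2) 4)) :: AP] | D=∅]
[4] [S=[5 :: -3] | E=∅ | C=[PRIM2(sub) :: (λp. ((λz. -2) 4)) :: AP] | D=∅]
[5] [S=[-8] | E=∅ | C=[(λp. ((λz. -2) 4)) :: AP] | D=∅]
[6] [S=[clo(λp. ((λz. -2) 4), ∅) :: -8] | E=∅ | C=[AP] | D=∅]
[7] [S=∅ | E={p↦-8} | C=[((λz. -2) 4)] | D=[(∅, ∅, ∅)]]
[8] [S=∅ | E={p↦-8} | C=[4 :: (λz. -2) :: AP] | D=[(∅, ∅, ∅)]]
[9] [S=[4] | E={p↦-8} | C=[(λz. -2) :: AP] | D=[(∅, ∅, ∅)]]
[10] [S=[clo(λz. -2, {p↦-8}) :: 4] | E={p↦-8} | C=[AP] | D=[(∅, ∅, ∅)]]
[11] [S=∅ | E={z↦4, p↦-8} | C=[-2] | D=[(∅, {p↦-8}, ∅) :: (∅, ∅, ∅)]]
[12] [S=[-2] | E={z↦4, p↦-8} | C=∅ | D=[(∅, {p↦-8}, ∅) :: (∅, ∅, ∅)]]
[13] [S=[-2] | E={p↦-8} | C=∅ | D=[(∅, ∅, ∅)]]
[14] [S=[-2] | E=∅ | C=∅ | D=∅]
→ final value -2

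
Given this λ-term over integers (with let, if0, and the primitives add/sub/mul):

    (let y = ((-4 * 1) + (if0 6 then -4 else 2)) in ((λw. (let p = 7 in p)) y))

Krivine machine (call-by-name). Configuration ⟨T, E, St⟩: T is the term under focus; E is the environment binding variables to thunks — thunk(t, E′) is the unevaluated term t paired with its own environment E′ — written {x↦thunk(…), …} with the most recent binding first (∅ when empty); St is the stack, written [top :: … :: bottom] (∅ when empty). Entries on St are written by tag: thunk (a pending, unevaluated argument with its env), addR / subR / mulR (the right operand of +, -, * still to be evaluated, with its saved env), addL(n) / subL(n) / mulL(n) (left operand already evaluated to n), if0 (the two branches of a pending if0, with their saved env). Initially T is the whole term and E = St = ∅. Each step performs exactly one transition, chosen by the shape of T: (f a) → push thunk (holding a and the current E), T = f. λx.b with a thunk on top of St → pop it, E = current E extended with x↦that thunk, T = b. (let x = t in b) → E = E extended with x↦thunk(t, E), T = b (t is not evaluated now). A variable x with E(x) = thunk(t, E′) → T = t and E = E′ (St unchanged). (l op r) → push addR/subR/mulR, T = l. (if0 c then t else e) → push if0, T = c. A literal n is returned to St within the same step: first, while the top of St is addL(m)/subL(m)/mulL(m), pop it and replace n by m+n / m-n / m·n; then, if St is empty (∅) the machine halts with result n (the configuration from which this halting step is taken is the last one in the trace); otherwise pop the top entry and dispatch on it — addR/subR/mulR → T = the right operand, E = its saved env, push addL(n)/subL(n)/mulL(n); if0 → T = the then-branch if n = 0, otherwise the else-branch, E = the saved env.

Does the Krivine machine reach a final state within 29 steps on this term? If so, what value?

Answer: 7

Machine steps:
[0] [T=(let y = ((-4 * 1) + (if0 6 then -4 else 2)) in ((λw. (let p = 7 in p)) y)) | E=∅ | St=∅]
[1] [T=((λw. (let p = 7 in p)) y) | E={y↦thunk(((-4 * 1) + (if0 6 then -4 else 2)), ∅)} | St=∅]
[2] [T=(λw. (let p = 7 in p)) | E={y↦thunk(((-4 * 1) + (if0 6 then -4 else 2)), ∅)} | St=[thunk]]
[3] [T=(let p = 7 in p) | E={w↦thunk(y, {y↦thunk(((-4 * 1) + (if0 6 then -4 else 2)), ∅)}), y↦thunk(((-4 * 1) + (if0 6 then -4 else 2)), ∅)} | St=∅]
[4] [T=p | E={p↦thunk(7, {w↦thunk(y, {y↦thunk(((-4 * 1) + (if0 6 then -4 else 2)), ∅)}), y↦thunk(((-4 * 1) + (if0 6 then -4 else 2)), ∅)}), w↦thunk(y, {y↦thunk(((-4 * 1) + (if0 6 then -4 else 2)), ∅)}), y↦thunk(((-4 * 1) + (if0 6 then -4 else 2)), ∅)} | St=∅]
[5] [T=7 | E={w↦thunk(y, {y↦thunk(((-4 * 1) + (if0 6 then -4 else 2)), ∅)}), y↦thunk(((-4 * 1) + (if0 6 then -4 else 2)), ∅)} | St=∅]
→ final value 7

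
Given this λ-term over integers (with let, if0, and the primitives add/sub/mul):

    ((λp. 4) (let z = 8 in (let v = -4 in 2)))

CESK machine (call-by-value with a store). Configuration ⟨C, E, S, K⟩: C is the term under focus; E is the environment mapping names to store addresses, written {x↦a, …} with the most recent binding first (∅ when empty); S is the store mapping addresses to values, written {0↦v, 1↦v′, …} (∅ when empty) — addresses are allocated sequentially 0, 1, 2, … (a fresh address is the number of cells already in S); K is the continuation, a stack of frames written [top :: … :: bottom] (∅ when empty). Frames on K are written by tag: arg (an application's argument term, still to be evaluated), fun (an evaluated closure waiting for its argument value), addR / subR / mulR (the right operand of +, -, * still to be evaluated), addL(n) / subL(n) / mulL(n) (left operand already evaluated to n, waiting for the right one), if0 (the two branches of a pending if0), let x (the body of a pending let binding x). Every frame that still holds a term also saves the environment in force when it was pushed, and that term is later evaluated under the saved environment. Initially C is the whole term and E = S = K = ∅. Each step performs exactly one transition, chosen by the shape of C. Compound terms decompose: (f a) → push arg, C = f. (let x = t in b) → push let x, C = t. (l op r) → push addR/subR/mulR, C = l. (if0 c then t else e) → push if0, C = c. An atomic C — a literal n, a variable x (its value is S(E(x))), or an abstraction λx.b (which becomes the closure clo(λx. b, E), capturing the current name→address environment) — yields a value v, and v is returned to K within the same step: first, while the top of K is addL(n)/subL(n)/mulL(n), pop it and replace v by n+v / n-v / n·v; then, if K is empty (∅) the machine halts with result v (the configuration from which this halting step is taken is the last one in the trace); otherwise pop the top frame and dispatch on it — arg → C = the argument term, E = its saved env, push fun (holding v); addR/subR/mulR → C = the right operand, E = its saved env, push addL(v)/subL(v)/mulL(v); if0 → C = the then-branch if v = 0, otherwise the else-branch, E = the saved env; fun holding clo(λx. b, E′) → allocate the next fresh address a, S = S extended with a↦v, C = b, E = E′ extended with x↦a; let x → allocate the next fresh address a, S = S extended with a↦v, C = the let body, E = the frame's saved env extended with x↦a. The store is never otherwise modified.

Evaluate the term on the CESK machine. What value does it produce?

step 0: <C=((λp. 4) (let z = 8 in (let v = -4 in 2))), E=∅, S=∅, K=∅>
step 1: <C=(λp. 4), E=∅, S=∅, K=[arg]>
step 2: <C=(let z = 8 in (let v = -4 in 2)), E=∅, S=∅, K=[fun]>
step 3: <C=8, E=∅, S=∅, K=[let z :: fun]>
step 4: <C=(let v = -4 in 2), E={z↦0}, S={0↦8}, K=[fun]>
step 5: <C=-4, E={z↦0}, S={0↦8}, K=[let v :: fun]>
step 6: <C=2, E={v↦1, z↦0}, S={0↦8, 1↦-4}, K=[fun]>
step 7: <C=4, E={p↦2}, S={0↦8, 1↦-4, 2↦2}, K=∅>
→ final value 4

Answer: 4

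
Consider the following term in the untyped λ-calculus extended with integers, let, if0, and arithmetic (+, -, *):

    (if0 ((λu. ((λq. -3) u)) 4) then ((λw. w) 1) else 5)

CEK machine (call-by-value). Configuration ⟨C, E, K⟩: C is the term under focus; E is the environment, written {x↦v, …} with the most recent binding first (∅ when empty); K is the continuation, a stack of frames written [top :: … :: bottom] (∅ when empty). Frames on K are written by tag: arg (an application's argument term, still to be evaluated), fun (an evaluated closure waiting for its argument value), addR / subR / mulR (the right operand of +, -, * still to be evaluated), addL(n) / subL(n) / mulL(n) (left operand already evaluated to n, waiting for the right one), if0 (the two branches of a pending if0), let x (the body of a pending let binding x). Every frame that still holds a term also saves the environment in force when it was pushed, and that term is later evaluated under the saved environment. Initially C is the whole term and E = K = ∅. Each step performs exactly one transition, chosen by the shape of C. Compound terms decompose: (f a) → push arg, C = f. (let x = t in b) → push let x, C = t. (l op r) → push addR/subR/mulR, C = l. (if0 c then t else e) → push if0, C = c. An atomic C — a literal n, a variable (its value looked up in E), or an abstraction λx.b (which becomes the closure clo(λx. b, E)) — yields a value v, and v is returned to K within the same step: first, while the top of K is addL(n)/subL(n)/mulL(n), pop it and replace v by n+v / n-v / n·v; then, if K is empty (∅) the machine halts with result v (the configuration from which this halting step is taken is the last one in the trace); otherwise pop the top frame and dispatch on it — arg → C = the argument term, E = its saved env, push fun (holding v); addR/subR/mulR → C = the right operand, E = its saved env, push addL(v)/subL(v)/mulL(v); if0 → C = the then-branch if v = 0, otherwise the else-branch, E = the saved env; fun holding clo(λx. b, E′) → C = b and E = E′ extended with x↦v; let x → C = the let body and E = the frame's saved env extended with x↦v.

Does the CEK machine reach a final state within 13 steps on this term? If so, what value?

t=0: ⟨C=(if0 ((λu. ((λq. -3) u)) 4) then ((λw. w) 1) else 5); E=∅; K=∅⟩
t=1: ⟨C=((λu. ((λq. -3) u)) 4); E=∅; K=[if0]⟩
t=2: ⟨C=(λu. ((λq. -3) u)); E=∅; K=[arg :: if0]⟩
t=3: ⟨C=4; E=∅; K=[fun :: if0]⟩
t=4: ⟨C=((λq. -3) u); E={u↦4}; K=[if0]⟩
t=5: ⟨C=(λq. -3); E={u↦4}; K=[arg :: if0]⟩
t=6: ⟨C=u; E={u↦4}; K=[fun :: if0]⟩
t=7: ⟨C=-3; E={q↦4, u↦4}; K=[if0]⟩
t=8: ⟨C=5; E=∅; K=∅⟩
→ final value 5

Answer: 5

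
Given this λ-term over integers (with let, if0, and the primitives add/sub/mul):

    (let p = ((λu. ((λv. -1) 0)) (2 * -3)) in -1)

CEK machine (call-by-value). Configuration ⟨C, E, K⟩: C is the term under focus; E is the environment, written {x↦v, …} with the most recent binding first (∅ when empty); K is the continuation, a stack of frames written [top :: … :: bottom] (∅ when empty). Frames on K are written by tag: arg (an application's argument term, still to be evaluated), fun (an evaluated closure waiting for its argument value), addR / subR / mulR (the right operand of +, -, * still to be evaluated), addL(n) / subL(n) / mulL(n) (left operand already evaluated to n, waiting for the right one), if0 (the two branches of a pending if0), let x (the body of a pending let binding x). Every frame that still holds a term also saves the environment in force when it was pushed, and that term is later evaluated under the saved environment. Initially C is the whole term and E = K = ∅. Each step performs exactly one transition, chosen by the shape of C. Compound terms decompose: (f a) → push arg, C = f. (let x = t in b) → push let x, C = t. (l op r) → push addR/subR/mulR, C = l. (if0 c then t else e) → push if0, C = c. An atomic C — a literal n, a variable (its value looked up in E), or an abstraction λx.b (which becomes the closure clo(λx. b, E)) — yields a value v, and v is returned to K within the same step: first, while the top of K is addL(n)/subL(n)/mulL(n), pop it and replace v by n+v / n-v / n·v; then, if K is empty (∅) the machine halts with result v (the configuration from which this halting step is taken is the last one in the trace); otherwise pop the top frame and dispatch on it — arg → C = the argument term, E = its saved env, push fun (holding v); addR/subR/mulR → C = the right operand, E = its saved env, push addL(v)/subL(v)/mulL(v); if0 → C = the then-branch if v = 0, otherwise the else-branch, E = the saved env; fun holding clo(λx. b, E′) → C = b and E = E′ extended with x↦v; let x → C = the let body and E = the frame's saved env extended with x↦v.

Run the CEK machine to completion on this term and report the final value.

0. ⟨C=(let p = ((λu. ((λv. -1) 0)) (2 * -3)) in -1); E=∅; K=∅⟩
1. ⟨C=((λu. ((λv. -1) 0)) (2 * -3)); E=∅; K=[let p]⟩
2. ⟨C=(λu. ((λv. -1) 0)); E=∅; K=[arg :: let p]⟩
3. ⟨C=(2 * -3); E=∅; K=[fun :: let p]⟩
4. ⟨C=2; E=∅; K=[mulR :: fun :: let p]⟩
5. ⟨C=-3; E=∅; K=[mulL(2) :: fun :: let p]⟩
6. ⟨C=((λv. -1) 0); E={u↦-6}; K=[let p]⟩
7. ⟨C=(λv. -1); E={u↦-6}; K=[arg :: let p]⟩
8. ⟨C=0; E={u↦-6}; K=[fun :: let p]⟩
9. ⟨C=-1; E={v↦0, u↦-6}; K=[let p]⟩
10. ⟨C=-1; E={p↦-1}; K=∅⟩
→ final value -1

Answer: -1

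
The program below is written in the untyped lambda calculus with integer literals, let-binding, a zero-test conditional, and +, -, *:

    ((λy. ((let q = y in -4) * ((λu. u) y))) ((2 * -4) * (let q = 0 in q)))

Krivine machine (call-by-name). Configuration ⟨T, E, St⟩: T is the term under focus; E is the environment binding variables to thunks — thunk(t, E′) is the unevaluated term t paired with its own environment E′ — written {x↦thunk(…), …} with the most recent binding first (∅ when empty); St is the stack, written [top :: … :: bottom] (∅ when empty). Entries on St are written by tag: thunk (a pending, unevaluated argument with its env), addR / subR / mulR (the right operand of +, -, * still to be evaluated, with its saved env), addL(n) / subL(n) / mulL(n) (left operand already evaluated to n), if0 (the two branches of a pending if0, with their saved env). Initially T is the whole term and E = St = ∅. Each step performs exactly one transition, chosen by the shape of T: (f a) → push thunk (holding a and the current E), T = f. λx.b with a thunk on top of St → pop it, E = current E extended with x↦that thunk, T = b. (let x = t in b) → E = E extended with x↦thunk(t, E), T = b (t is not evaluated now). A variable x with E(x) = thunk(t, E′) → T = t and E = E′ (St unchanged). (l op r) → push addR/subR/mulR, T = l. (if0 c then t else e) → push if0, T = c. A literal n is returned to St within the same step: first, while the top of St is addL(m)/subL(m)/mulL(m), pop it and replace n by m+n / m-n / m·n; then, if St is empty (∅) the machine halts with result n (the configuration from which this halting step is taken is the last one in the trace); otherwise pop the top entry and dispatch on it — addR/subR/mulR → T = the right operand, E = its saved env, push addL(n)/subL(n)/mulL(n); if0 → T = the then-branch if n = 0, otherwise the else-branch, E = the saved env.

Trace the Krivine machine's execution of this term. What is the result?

Answer: 0

Derivation:
step 0: ⟨T=((λy. ((let q = y in -4) * ((λu. u) y))) ((2 * -4) * (let q = 0 in q))); E=∅; St=∅⟩
step 1: ⟨T=(λy. ((let q = y in -4) * ((λu. u) y))); E=∅; St=[thunk]⟩
step 2: ⟨T=((let q = y in -4) * ((λu. u) y)); E={y↦thunk(((2 * -4) * (let q = 0 in q)), ∅)}; St=∅⟩
step 3: ⟨T=(let q = y in -4); E={y↦thunk(((2 * -4) * (let q = 0 in q)), ∅)}; St=[mulR]⟩
step 4: ⟨T=-4; E={q↦thunk(y, {y↦thunk(((2 * -4) * (let q = 0 in q)), ∅)}), y↦thunk(((2 * -4) * (let q = 0 in q)), ∅)}; St=[mulR]⟩
step 5: ⟨T=((λu. u) y); E={y↦thunk(((2 * -4) * (let q = 0 in q)), ∅)}; St=[mulL(-4)]⟩
step 6: ⟨T=(λu. u); E={y↦thunk(((2 * -4) * (let q = 0 in q)), ∅)}; St=[thunk :: mulL(-4)]⟩
step 7: ⟨T=u; E={u↦thunk(y, {y↦thunk(((2 * -4) * (let q = 0 in q)), ∅)}), y↦thunk(((2 * -4) * (let q = 0 in q)), ∅)}; St=[mulL(-4)]⟩
step 8: ⟨T=y; E={y↦thunk(((2 * -4) * (let q = 0 in q)), ∅)}; St=[mulL(-4)]⟩
step 9: ⟨T=((2 * -4) * (let q = 0 in q)); E=∅; St=[mulL(-4)]⟩
step 10: ⟨T=(2 * -4); E=∅; St=[mulR :: mulL(-4)]⟩
step 11: ⟨T=2; E=∅; St=[mulR :: mulR :: mulL(-4)]⟩
step 12: ⟨T=-4; E=∅; St=[mulL(2) :: mulR :: mulL(-4)]⟩
step 13: ⟨T=(let q = 0 in q); E=∅; St=[mulL(-8) :: mulL(-4)]⟩
step 14: ⟨T=q; E={q↦thunk(0, ∅)}; St=[mulL(-8) :: mulL(-4)]⟩
step 15: ⟨T=0; E=∅; St=[mulL(-8) :: mulL(-4)]⟩
→ final value 0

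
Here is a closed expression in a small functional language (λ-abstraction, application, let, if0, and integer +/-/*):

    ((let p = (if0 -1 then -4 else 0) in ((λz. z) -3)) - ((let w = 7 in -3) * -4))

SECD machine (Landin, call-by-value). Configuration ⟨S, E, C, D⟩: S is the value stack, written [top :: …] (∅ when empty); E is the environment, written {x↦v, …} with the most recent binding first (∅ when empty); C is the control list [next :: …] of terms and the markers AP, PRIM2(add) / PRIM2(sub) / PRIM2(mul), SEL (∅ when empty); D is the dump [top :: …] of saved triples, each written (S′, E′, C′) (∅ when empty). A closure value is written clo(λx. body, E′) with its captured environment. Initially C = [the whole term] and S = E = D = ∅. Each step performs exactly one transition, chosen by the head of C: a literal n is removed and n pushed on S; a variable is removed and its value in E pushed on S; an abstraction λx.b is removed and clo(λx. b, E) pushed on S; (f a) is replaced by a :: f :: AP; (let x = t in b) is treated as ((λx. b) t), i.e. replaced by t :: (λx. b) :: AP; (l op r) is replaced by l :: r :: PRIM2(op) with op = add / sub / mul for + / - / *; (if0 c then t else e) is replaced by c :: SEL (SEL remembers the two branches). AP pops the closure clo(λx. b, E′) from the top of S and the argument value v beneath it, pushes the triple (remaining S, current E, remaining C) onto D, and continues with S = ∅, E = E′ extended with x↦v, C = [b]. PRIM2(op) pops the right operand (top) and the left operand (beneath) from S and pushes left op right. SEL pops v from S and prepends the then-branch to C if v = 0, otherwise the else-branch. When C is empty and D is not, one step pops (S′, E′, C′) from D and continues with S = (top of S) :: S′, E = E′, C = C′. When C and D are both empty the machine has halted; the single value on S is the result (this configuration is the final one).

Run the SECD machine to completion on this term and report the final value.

t=0: ⟨S=∅; E=∅; C=[((let p = (if0 -1 then -4 else 0) in ((λz. z) -3)) - ((let w = 7 in -3) * -4))]; D=∅⟩
t=1: ⟨S=∅; E=∅; C=[(let p = (if0 -1 then -4 else 0) in ((λz. z) -3)) :: ((let w = 7 in -3) * -4) :: PRIM2(sub)]; D=∅⟩
t=2: ⟨S=∅; E=∅; C=[(if0 -1 then -4 else 0) :: (λp. ((λz. z) -3)) :: AP :: ((let w = 7 in -3) * -4) :: PRIM2(sub)]; D=∅⟩
t=3: ⟨S=∅; E=∅; C=[-1 :: SEL :: (λp. ((λz. z) -3)) :: AP :: ((let w = 7 in -3) * -4) :: PRIM2(sub)]; D=∅⟩
t=4: ⟨S=[-1]; E=∅; C=[SEL :: (λp. ((λz. z) -3)) :: AP :: ((let w = 7 in -3) * -4) :: PRIM2(sub)]; D=∅⟩
t=5: ⟨S=∅; E=∅; C=[0 :: (λp. ((λz. z) -3)) :: AP :: ((let w = 7 in -3) * -4) :: PRIM2(sub)]; D=∅⟩
t=6: ⟨S=[0]; E=∅; C=[(λp. ((λz. z) -3)) :: AP :: ((let w = 7 in -3) * -4) :: PRIM2(sub)]; D=∅⟩
t=7: ⟨S=[clo(λp. ((λz. z) -3), ∅) :: 0]; E=∅; C=[AP :: ((let w = 7 in -3) * -4) :: PRIM2(sub)]; D=∅⟩
t=8: ⟨S=∅; E={p↦0}; C=[((λz. z) -3)]; D=[(∅, ∅, [((let w = 7 in -3) * -4) :: PRIM2(sub)])]⟩
t=9: ⟨S=∅; E={p↦0}; C=[-3 :: (λz. z) :: AP]; D=[(∅, ∅, [((let w = 7 in -3) * -4) :: PRIM2(sub)])]⟩
t=10: ⟨S=[-3]; E={p↦0}; C=[(λz. z) :: AP]; D=[(∅, ∅, [((let w = 7 in -3) * -4) :: PRIM2(sub)])]⟩
t=11: ⟨S=[clo(λz. z, {p↦0}) :: -3]; E={p↦0}; C=[AP]; D=[(∅, ∅, [((let w = 7 in -3) * -4) :: PRIM2(sub)])]⟩
t=12: ⟨S=∅; E={z↦-3, p↦0}; C=[z]; D=[(∅, {p↦0}, ∅) :: (∅, ∅, [((let w = 7 in -3) * -4) :: PRIM2(sub)])]⟩
t=13: ⟨S=[-3]; E={z↦-3, p↦0}; C=∅; D=[(∅, {p↦0}, ∅) :: (∅, ∅, [((let w = 7 in -3) * -4) :: PRIM2(sub)])]⟩
t=14: ⟨S=[-3]; E={p↦0}; C=∅; D=[(∅, ∅, [((let w = 7 in -3) * -4) :: PRIM2(sub)])]⟩
t=15: ⟨S=[-3]; E=∅; C=[((let w = 7 in -3) * -4) :: PRIM2(sub)]; D=∅⟩
t=16: ⟨S=[-3]; E=∅; C=[(let w = 7 in -3) :: -4 :: PRIM2(mul) :: PRIM2(sub)]; D=∅⟩
t=17: ⟨S=[-3]; E=∅; C=[7 :: (λw. -3) :: AP :: -4 :: PRIM2(mul) :: PRIM2(sub)]; D=∅⟩
t=18: ⟨S=[7 :: -3]; E=∅; C=[(λw. -3) :: AP :: -4 :: PRIM2(mul) :: PRIM2(sub)]; D=∅⟩
t=19: ⟨S=[clo(λw. -3, ∅) :: 7 :: -3]; E=∅; C=[AP :: -4 :: PRIM2(mul) :: PRIM2(sub)]; D=∅⟩
t=20: ⟨S=∅; E={w↦7}; C=[-3]; D=[([-3], ∅, [-4 :: PRIM2(mul) :: PRIM2(sub)])]⟩
t=21: ⟨S=[-3]; E={w↦7}; C=∅; D=[([-3], ∅, [-4 :: PRIM2(mul) :: PRIM2(sub)])]⟩
t=22: ⟨S=[-3 :: -3]; E=∅; C=[-4 :: PRIM2(mul) :: PRIM2(sub)]; D=∅⟩
t=23: ⟨S=[-4 :: -3 :: -3]; E=∅; C=[PRIM2(mul) :: PRIM2(sub)]; D=∅⟩
t=24: ⟨S=[12 :: -3]; E=∅; C=[PRIM2(sub)]; D=∅⟩
t=25: ⟨S=[-15]; E=∅; C=∅; D=∅⟩
→ final value -15

Answer: -15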